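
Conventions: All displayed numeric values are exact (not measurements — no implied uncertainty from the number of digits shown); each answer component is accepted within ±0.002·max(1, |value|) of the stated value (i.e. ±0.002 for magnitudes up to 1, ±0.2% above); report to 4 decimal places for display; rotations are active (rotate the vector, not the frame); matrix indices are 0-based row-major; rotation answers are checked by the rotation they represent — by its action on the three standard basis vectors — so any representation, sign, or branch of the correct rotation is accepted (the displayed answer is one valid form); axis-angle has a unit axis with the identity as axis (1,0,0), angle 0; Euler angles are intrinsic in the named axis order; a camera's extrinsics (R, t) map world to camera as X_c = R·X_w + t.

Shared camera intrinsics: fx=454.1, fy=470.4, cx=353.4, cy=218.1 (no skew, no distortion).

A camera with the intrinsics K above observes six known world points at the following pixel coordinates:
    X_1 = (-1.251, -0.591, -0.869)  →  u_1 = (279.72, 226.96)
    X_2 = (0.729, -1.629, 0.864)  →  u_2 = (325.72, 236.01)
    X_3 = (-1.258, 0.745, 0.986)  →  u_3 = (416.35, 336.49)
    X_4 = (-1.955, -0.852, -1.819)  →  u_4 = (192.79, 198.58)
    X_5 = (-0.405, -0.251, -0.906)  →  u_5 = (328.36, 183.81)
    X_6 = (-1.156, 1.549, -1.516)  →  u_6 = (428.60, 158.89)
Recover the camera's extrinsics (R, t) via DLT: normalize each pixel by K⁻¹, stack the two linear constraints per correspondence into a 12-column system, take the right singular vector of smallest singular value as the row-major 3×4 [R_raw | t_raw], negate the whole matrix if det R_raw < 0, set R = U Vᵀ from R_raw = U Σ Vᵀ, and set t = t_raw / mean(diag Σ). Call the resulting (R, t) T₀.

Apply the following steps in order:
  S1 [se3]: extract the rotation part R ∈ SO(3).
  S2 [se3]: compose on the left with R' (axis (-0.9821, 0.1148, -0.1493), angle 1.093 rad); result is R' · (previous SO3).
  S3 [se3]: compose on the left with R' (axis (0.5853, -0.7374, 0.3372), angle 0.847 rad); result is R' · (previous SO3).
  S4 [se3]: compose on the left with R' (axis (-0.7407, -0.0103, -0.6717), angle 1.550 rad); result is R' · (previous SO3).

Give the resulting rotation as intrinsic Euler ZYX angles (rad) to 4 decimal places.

rotation (euler_zyx) = (1.2912, -0.5265, 2.0795)

source (pnp_recover): camera pose = R=[0.3710 0.8663 0.3345; -0.6079 -0.0457 0.7927; 0.7020 -0.4974 0.5097], t=(0.3299, 0.0100, 6.7999)
after S1 (rot_of_se3): [0.3710 0.8663 0.3345; -0.6079 -0.0457 0.7927; 0.7020 -0.4974 0.5097]
after S2 (compose_so3): [0.4475 0.7563 0.4772; 0.2501 -0.6181 0.7452; 0.8586 -0.2141 -0.4658]
after S3 (compose_so3): [-0.1687 0.9387 0.3006; -0.1893 -0.3302 0.9248; 0.9673 0.0991 0.2334]
after S4 (compose_so3): [0.2386 0.3470 0.9070; 0.8310 -0.5562 -0.0058; 0.5025 0.7551 -0.4211]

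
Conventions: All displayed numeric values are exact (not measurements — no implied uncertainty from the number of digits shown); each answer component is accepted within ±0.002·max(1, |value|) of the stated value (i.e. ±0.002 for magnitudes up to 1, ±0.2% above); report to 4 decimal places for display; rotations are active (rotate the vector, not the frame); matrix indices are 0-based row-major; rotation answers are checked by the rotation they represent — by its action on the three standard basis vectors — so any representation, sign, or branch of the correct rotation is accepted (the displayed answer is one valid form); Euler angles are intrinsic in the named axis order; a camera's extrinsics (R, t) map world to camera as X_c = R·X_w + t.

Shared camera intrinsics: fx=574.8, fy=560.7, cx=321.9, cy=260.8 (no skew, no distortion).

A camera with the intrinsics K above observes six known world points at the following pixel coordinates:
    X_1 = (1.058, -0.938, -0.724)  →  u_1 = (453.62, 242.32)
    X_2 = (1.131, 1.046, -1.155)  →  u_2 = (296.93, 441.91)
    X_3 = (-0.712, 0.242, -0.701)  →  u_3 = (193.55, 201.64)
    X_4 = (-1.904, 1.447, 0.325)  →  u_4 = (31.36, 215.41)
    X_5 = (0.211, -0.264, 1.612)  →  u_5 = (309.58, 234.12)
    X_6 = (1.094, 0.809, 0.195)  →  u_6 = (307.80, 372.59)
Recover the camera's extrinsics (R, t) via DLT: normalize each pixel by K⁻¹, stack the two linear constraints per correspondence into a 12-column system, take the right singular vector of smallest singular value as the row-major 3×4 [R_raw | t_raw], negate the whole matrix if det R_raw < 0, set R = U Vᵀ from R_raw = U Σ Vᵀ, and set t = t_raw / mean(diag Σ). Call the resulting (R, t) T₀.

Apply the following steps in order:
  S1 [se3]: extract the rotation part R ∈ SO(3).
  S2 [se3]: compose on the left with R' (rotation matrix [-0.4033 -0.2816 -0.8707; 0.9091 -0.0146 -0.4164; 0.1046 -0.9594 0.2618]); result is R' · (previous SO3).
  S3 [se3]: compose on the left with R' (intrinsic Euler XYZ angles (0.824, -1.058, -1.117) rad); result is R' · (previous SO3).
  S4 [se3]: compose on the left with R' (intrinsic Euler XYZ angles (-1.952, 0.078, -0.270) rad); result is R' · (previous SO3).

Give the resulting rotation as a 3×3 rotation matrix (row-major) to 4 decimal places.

source (pnp_recover): camera pose = R=[0.7335 -0.6767 -0.0636; 0.6754 0.7362 -0.0428; 0.0758 -0.0116 0.9971], t=(-0.3800, -0.2100, 5.3304)
after S1 (rot_of_se3): [0.7335 -0.6767 -0.0636; 0.6754 0.7362 -0.0428; 0.0758 -0.0116 0.9971]
after S2 (compose_so3): [-0.5520 0.0757 -0.8304; 0.6255 -0.6210 -0.4724; -0.5515 -0.7801 0.2954]
after S3 (compose_so3): [0.6376 0.4222 -0.6443; 0.5171 0.3854 0.7643; 0.5710 -0.8205 0.0275]
after S4 (compose_so3): [0.7947 0.4442 -0.4137; 0.3519 -0.8924 -0.2824; -0.4947 0.0788 -0.8655]

rotation (matrix) = ((0.7947, 0.4442, -0.4137), (0.3519, -0.8924, -0.2824), (-0.4947, 0.0788, -0.8655))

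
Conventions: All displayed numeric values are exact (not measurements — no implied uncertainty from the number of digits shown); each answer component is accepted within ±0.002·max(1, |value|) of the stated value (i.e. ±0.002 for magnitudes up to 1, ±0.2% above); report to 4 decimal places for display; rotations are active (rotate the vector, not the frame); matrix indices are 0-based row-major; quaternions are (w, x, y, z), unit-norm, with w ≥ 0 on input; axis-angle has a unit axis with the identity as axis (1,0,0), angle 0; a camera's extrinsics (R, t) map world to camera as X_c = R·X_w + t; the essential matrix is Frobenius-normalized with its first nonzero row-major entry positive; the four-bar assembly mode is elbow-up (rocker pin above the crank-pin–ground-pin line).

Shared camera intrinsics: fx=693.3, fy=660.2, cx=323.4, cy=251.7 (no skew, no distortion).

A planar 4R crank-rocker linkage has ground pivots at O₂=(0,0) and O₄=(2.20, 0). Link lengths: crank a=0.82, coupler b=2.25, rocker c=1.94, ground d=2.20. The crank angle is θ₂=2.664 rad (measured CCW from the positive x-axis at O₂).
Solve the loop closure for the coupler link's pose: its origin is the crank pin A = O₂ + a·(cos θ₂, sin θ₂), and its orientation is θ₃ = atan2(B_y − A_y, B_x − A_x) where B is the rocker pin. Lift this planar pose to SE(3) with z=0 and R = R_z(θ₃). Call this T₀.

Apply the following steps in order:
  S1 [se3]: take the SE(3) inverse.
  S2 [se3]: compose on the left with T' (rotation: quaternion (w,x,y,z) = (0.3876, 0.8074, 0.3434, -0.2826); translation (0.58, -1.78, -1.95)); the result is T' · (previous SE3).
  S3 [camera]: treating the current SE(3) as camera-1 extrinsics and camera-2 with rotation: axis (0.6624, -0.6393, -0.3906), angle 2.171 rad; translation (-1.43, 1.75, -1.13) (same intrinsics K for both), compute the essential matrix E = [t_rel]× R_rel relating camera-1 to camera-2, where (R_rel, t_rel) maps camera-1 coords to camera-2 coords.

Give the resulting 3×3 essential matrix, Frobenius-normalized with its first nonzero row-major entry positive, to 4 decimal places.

source (fourbar_fk): coupler pose = R=[0.8316 -0.5554 0.0000; 0.5554 0.8316 0.0000; 0.0000 0.0000 1.0000], t=(-0.7282, 0.3769, 0.0000)
after S1 (invert_se3): R=[0.8316 0.5554 0.0000; -0.5554 0.8316 0.0000; 0.0000 0.0000 1.0000], t=(0.3962, -0.7179, 0.0000)
after S2 (compose_se3): R=[0.0729 0.9790 -0.1902; 0.5365 -0.1992 -0.8201; -0.8408 -0.0422 -0.5398], t=(0.2641, -1.3142, -2.5464)
after S3 (essential): [0.6559 0.0097 0.2113; -0.1259 -0.2103 -0.0918; 0.1015 -0.6555 -0.1289]

matrix = [0.6559 0.0097 0.2113; -0.1259 -0.2103 -0.0918; 0.1015 -0.6555 -0.1289]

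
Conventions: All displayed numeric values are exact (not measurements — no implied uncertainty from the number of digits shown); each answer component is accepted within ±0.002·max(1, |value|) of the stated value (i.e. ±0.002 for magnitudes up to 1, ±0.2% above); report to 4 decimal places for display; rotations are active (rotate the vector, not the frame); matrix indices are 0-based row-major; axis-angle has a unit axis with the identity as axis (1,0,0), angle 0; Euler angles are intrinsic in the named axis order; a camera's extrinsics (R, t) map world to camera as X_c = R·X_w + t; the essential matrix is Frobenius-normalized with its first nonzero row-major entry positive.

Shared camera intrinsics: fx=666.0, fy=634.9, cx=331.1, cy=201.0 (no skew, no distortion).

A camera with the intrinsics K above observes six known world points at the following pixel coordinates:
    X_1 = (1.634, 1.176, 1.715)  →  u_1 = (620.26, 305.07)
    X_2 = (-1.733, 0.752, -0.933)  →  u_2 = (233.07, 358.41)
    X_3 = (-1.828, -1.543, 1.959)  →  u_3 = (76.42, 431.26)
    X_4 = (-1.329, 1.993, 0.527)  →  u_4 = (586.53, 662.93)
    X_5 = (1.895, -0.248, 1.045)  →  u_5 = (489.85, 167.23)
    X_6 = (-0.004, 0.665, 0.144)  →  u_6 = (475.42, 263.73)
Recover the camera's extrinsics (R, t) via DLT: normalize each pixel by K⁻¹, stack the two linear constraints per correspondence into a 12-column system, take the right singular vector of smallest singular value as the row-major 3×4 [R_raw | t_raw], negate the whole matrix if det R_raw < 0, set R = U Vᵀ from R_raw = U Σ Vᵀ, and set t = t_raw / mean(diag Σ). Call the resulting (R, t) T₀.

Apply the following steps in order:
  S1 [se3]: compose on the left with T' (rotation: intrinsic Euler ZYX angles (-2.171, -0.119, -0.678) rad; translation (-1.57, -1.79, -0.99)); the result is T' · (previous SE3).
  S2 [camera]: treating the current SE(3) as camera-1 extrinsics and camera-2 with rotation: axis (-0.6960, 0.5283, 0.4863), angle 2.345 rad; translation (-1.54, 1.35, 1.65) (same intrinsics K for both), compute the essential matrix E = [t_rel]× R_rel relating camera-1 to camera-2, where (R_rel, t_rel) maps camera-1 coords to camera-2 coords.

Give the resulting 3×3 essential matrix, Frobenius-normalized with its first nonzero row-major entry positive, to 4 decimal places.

matrix = [0.6653 -0.2125 -0.0424; -0.2049 -0.5709 -0.3634; 0.0984 -0.0278 -0.0041]

source (pnp_recover): camera pose = R=[0.6457 0.7613 0.0585; -0.5288 0.3905 0.7535; 0.5508 -0.5175 0.6548], t=(0.3000, 0.0000, 3.9999)
after S1 (compose_se3): R=[-0.3659 -0.4873 0.7929; -0.4171 -0.6758 -0.6078; 0.8320 -0.5531 0.0440], t=(0.5410, -3.1477, 2.1388)
after S2 (essential): [0.6653 -0.2125 -0.0424; -0.2049 -0.5709 -0.3634; 0.0984 -0.0278 -0.0041]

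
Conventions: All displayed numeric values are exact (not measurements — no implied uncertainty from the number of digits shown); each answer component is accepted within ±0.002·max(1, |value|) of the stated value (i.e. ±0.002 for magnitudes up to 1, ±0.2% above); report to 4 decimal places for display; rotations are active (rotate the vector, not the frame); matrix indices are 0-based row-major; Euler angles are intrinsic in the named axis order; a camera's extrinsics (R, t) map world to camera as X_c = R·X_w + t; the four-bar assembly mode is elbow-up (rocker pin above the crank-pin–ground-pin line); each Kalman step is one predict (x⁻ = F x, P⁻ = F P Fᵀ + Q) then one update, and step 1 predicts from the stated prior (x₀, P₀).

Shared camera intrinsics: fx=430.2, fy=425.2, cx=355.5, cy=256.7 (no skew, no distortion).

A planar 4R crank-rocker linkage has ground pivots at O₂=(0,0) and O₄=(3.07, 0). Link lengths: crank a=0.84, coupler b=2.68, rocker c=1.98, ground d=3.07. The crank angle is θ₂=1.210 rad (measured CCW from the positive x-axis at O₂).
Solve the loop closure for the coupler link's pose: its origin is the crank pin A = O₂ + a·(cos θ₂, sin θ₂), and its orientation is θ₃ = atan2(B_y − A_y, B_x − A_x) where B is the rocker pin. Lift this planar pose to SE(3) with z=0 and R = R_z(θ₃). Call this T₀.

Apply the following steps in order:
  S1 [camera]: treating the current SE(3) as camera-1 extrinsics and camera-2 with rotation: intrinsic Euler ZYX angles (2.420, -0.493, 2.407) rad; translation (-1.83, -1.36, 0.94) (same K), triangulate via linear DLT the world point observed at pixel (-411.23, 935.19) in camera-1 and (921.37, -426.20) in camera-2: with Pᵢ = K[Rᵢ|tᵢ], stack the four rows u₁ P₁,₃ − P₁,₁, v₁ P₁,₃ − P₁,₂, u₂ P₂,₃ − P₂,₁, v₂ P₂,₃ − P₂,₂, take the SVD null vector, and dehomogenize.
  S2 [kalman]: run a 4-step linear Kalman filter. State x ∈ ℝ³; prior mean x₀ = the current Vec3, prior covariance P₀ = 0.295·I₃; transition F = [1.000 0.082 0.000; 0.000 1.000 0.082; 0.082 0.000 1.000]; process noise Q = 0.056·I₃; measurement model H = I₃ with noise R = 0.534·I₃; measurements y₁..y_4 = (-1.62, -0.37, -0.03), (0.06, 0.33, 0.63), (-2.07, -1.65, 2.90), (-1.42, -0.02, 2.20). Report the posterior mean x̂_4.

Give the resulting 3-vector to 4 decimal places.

source (fourbar_fk): coupler pose = R=[0.9012 -0.4334 0.0000; 0.4334 0.9012 0.0000; 0.0000 0.0000 1.0000], t=(0.2965, 0.7859, 0.0000)
after S1 (triangulate): (-1.5883, 1.7896, 1.0719)
after S2 (kf_track): (-1.2796, 0.1686, 1.3291)

result = (-1.2796, 0.1686, 1.3291)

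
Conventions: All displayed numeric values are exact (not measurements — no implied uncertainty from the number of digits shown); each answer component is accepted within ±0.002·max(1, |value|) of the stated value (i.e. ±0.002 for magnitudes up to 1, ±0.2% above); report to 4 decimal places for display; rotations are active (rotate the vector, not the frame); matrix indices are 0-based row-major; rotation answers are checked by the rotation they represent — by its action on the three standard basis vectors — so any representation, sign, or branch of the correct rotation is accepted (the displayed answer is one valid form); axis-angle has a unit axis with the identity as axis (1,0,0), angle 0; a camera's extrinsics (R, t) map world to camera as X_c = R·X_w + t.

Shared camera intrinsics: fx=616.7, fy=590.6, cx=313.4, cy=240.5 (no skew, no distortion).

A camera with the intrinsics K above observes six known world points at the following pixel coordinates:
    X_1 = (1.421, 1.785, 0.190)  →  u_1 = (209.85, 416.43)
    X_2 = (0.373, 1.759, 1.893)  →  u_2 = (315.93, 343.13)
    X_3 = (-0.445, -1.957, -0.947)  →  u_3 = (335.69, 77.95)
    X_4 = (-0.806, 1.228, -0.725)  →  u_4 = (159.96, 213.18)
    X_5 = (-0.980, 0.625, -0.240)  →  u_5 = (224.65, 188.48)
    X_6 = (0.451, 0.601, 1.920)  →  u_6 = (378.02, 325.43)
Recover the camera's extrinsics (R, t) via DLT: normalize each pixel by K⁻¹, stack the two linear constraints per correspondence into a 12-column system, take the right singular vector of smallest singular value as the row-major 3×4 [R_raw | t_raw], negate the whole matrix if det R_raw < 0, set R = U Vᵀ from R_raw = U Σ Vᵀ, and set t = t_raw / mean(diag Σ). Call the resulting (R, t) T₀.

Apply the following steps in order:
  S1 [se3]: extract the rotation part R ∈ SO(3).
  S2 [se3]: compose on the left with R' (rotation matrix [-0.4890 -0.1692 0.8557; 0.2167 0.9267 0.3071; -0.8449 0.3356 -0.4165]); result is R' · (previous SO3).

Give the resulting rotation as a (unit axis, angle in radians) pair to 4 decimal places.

source (pnp_recover): camera pose = R=[0.1010 -0.6397 0.7619; 0.9018 0.3824 0.2015; -0.4203 0.6667 0.6155], t=(-0.3200, 0.0800, 6.2796)
after S1 (rot_of_se3): [0.1010 -0.6397 0.7619; 0.9018 0.3824 0.2015; -0.4203 0.6667 0.6155]
after S2 (compose_so3): [-0.5616 0.8187 0.1200; 0.7285 0.4204 0.5409; 0.3923 0.3912 -0.8325]

rotation (axis_angle) = ((-0.4626, -0.8416, -0.2787), 2.9791)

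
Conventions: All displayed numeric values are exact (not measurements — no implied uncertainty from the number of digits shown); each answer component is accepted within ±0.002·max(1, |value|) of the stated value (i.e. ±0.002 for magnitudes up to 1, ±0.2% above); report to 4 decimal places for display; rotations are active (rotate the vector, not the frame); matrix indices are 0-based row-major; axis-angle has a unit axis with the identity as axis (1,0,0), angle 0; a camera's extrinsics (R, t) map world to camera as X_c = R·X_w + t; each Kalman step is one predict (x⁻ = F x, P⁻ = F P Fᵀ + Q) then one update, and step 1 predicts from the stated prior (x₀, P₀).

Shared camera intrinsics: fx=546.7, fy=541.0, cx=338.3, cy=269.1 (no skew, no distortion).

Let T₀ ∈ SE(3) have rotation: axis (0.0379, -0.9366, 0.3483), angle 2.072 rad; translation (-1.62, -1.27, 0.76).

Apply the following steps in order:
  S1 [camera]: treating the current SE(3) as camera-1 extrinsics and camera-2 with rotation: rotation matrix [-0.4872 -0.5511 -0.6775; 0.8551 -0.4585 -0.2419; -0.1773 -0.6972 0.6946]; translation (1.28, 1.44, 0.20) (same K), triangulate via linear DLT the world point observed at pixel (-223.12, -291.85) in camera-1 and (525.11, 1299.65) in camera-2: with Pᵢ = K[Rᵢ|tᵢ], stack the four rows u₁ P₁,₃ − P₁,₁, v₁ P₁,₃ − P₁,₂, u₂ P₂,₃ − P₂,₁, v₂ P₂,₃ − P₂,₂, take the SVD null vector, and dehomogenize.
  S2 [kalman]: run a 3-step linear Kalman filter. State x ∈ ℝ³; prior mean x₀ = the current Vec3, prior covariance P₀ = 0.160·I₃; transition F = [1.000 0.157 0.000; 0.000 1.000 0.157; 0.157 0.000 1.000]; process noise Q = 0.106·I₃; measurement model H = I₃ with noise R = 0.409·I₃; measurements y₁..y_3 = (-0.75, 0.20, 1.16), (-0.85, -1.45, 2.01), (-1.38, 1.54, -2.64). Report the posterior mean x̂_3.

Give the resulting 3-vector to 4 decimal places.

after S1 (triangulate): (1.7459, -1.6678, 1.0807)
after S2 (kf_track): (-0.7367, -0.0198, -0.0870)

result = (-0.7367, -0.0198, -0.0870)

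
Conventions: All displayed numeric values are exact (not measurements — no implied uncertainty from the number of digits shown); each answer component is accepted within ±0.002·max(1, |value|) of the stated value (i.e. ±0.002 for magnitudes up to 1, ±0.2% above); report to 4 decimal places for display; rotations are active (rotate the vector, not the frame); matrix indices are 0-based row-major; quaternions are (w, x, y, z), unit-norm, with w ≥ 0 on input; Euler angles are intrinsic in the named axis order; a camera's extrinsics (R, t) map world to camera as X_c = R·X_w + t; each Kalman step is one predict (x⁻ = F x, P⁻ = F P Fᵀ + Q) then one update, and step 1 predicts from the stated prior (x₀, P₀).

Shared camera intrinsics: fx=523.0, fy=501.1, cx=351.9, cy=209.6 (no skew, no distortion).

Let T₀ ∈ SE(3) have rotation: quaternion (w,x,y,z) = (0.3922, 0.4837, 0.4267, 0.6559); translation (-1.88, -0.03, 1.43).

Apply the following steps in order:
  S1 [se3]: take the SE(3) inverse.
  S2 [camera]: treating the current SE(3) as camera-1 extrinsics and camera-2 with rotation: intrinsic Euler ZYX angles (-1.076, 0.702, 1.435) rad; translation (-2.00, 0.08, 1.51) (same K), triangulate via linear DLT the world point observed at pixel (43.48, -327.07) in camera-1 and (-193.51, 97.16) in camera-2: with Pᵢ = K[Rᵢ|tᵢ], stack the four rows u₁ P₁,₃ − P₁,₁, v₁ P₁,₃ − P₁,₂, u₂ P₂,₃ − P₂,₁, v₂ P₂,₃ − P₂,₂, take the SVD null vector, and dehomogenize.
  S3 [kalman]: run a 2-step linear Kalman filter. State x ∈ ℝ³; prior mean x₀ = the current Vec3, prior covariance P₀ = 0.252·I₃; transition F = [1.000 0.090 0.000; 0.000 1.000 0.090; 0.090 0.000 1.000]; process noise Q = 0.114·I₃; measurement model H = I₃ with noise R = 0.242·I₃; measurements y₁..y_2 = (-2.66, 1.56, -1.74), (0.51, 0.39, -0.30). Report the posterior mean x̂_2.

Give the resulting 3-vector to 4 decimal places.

result = (-0.1859, 0.5644, -0.9269)

after S1 (invert_se3): R=[-0.2245 0.9272 0.2998; -0.1017 -0.3283 0.9391; 0.9692 0.1803 0.1680], t=(-0.8229, -1.5439, 1.5872)
after S2 (triangulate): (1.3731, -0.0701, -1.2967)
after S3 (kf_track): (-0.1859, 0.5644, -0.9269)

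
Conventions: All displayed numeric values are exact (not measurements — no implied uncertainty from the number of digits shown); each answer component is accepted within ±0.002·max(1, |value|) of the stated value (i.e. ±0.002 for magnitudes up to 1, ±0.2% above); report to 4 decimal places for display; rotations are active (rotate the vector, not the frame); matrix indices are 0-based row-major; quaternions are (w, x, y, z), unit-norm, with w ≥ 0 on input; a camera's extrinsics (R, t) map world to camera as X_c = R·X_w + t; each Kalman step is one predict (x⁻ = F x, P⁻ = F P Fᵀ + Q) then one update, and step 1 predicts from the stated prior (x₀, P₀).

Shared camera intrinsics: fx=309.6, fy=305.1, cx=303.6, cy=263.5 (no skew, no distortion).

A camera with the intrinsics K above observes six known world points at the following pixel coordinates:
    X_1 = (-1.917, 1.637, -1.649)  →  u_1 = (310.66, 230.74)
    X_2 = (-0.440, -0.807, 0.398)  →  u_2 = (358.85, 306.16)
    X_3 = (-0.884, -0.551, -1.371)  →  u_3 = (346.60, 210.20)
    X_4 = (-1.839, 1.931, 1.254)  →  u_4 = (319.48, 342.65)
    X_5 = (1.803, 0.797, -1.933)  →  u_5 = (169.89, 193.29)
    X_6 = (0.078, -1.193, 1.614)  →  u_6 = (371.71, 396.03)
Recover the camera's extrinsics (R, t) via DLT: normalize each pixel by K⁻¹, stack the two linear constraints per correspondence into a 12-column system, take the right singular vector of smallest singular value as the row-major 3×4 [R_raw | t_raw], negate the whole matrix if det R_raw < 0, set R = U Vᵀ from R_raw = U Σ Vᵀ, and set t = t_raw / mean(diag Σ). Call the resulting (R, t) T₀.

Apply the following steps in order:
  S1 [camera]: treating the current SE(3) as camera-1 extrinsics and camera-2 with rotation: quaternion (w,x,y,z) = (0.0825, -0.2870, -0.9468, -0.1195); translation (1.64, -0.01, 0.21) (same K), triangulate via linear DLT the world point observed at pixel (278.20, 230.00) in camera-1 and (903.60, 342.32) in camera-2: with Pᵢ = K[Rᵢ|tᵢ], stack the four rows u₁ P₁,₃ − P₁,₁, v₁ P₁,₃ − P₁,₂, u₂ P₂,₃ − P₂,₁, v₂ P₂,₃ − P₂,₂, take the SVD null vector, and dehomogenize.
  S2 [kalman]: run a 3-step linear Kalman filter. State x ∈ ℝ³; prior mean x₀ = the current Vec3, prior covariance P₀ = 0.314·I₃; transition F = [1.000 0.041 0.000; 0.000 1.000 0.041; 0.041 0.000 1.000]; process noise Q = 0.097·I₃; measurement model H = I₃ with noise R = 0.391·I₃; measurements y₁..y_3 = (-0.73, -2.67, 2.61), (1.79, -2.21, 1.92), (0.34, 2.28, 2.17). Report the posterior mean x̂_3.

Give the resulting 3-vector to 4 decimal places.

source (pnp_recover): camera pose = R=[-0.7678 -0.6207 0.1589; 0.0385 0.2028 0.9785; -0.6395 0.7574 -0.1318], t=(-0.0100, 0.4899, 5.3801)
after S1 (triangulate): (-1.1320, 1.9725, -1.7434)
after S2 (kf_track): (0.3056, 0.2850, 1.5509)

result = (0.3056, 0.2850, 1.5509)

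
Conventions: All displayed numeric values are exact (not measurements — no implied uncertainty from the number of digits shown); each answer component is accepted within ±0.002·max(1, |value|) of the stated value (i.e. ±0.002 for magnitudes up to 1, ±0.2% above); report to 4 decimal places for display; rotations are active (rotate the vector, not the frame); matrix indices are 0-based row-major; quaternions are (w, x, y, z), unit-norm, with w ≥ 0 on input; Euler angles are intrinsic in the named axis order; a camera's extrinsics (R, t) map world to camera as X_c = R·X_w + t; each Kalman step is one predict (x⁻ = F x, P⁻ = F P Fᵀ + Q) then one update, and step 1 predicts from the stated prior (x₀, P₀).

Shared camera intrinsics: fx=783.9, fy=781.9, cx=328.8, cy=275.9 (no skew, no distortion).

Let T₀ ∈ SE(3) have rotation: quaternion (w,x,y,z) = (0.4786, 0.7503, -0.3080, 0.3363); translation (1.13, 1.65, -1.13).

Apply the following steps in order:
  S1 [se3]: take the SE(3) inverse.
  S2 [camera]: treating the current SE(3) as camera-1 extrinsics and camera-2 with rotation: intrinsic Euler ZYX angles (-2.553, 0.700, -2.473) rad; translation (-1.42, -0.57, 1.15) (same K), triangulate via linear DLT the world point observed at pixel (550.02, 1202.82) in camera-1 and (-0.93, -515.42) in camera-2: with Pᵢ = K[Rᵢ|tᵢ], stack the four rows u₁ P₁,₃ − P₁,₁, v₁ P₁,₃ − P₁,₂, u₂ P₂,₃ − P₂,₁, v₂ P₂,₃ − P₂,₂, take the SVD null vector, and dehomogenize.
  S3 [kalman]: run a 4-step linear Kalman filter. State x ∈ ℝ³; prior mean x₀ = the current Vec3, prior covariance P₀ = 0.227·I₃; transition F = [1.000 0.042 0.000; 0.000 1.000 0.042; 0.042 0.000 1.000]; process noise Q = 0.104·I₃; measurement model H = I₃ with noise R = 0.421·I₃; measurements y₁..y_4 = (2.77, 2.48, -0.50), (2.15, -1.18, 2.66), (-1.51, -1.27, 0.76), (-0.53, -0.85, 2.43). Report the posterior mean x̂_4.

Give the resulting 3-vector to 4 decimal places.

after S1 (invert_se3): R=[0.5841 -0.1403 0.7995; -0.7841 -0.3521 0.5110; 0.2098 -0.9254 -0.3157], t=(0.4749, 2.0446, 0.9330)
after S2 (triangulate): (-0.2919, -1.8925, 0.1917)
after S3 (kf_track): (-0.0381, -0.7639, 1.5268)

result = (-0.0381, -0.7639, 1.5268)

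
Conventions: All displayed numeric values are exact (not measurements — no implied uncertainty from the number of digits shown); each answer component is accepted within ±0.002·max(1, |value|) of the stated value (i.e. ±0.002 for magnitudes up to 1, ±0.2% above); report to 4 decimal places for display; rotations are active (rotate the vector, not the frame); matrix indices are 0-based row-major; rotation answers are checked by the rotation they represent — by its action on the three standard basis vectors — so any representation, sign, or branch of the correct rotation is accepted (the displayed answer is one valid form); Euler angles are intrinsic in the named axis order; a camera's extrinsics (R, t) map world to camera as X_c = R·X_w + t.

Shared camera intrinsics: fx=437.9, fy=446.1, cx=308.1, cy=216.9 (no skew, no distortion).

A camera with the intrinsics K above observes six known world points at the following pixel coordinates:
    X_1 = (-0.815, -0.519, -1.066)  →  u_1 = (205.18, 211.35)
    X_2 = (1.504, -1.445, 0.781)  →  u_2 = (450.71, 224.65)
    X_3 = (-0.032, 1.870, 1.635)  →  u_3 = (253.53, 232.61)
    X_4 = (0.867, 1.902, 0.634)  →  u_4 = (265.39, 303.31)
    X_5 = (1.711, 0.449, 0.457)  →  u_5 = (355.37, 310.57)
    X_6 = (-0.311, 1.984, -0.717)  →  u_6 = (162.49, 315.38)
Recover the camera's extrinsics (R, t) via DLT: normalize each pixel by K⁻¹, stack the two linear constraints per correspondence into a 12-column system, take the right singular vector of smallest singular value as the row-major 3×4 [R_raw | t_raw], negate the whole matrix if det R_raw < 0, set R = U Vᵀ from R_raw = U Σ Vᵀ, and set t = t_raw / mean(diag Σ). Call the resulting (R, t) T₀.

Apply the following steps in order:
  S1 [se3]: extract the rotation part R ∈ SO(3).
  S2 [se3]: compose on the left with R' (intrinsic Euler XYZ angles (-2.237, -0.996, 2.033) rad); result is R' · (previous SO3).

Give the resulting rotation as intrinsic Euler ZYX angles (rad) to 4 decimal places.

source (pnp_recover): camera pose = R=[0.7143 -0.6103 0.3424; 0.6846 0.5082 -0.5224; 0.1449 0.6076 0.7809], t=(-0.3999, 0.2100, 5.6492)
after S1 (rot_of_se3): [0.7143 -0.6103 0.3424; 0.6846 0.5082 -0.5224; 0.1449 0.6076 0.7809]
after S2 (compose_so3): [-0.6279 -0.6093 -0.4842; -0.7591 0.6168 0.2082; 0.1718 0.4983 -0.8498]

rotation (euler_zyx) = (-2.2619, -0.1726, 2.6112)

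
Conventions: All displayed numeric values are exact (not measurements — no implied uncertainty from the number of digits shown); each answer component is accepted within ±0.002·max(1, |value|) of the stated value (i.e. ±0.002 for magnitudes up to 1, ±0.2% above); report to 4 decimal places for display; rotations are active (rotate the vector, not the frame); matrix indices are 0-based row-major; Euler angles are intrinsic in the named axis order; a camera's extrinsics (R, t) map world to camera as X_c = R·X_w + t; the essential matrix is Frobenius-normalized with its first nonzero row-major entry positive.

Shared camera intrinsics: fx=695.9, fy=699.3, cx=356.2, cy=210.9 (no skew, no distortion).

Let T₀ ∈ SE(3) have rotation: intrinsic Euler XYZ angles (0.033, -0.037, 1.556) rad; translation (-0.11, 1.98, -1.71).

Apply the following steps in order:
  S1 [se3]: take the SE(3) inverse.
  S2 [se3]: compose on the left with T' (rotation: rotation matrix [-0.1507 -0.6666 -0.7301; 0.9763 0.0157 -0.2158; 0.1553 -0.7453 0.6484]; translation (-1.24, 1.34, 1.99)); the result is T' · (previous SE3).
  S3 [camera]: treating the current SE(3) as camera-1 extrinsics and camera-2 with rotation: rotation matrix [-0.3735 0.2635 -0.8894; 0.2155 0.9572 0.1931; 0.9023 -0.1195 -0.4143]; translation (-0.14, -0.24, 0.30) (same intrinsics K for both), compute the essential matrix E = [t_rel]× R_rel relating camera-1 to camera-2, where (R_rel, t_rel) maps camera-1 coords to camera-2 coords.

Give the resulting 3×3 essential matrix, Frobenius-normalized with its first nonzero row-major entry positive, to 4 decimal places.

matrix = [0.1255 0.1932 0.1464; 0.5351 -0.1152 0.4171; 0.0232 -0.6598 -0.1265]

after S1 (invert_se3): R=[0.0148 0.9993 0.0335; -0.9992 0.0160 -0.0365; -0.0370 -0.0330 0.9988], t=(-1.9197, -0.2040, 1.7691)
after S2 (compose_se3): R=[0.6908 -0.1372 -0.7099; 0.0067 0.9830 -0.1834; 0.7230 0.1219 0.6800], t=(-2.1064, -0.9192, 2.9910)
after S3 (essential): [0.1255 0.1932 0.1464; 0.5351 -0.1152 0.4171; 0.0232 -0.6598 -0.1265]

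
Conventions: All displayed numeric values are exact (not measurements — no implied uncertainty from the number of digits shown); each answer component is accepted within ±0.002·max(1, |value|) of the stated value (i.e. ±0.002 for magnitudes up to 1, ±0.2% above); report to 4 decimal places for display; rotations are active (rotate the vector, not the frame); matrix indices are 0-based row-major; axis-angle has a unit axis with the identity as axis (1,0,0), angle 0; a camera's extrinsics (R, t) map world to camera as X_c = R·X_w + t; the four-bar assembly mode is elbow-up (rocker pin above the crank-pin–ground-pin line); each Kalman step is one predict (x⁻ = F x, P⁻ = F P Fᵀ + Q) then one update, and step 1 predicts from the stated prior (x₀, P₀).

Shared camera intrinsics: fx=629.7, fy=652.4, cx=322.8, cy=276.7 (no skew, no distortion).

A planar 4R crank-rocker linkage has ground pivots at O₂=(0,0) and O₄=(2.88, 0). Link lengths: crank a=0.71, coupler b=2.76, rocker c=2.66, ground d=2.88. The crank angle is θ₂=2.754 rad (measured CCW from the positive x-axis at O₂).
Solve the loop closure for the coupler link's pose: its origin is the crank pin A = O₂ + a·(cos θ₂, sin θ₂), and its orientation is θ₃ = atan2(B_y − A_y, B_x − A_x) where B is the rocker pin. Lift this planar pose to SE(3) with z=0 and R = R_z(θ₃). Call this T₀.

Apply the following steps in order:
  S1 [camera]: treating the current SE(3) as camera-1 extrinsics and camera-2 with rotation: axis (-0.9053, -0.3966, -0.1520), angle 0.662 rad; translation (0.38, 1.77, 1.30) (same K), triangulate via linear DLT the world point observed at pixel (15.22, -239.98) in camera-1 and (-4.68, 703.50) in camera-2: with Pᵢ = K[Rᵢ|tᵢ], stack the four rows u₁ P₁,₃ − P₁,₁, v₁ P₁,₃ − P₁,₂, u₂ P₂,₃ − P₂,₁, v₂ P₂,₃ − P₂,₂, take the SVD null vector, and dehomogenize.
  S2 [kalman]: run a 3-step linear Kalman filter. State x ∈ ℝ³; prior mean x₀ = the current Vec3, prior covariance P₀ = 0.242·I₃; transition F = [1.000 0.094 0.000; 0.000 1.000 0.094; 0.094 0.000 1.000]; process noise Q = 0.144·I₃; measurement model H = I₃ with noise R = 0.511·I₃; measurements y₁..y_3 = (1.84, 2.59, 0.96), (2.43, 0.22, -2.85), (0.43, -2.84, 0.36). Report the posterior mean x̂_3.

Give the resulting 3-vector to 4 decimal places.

source (fourbar_fk): coupler pose = R=[0.7246 -0.6892 0.0000; 0.6892 0.7246 0.0000; 0.0000 0.0000 1.0000], t=(-0.6573, 0.2684, 0.0000)
after S1 (triangulate): (-1.4083, -1.0955, 1.8890)
after S2 (kf_track): (0.7033, -0.8899, -0.0388)

result = (0.7033, -0.8899, -0.0388)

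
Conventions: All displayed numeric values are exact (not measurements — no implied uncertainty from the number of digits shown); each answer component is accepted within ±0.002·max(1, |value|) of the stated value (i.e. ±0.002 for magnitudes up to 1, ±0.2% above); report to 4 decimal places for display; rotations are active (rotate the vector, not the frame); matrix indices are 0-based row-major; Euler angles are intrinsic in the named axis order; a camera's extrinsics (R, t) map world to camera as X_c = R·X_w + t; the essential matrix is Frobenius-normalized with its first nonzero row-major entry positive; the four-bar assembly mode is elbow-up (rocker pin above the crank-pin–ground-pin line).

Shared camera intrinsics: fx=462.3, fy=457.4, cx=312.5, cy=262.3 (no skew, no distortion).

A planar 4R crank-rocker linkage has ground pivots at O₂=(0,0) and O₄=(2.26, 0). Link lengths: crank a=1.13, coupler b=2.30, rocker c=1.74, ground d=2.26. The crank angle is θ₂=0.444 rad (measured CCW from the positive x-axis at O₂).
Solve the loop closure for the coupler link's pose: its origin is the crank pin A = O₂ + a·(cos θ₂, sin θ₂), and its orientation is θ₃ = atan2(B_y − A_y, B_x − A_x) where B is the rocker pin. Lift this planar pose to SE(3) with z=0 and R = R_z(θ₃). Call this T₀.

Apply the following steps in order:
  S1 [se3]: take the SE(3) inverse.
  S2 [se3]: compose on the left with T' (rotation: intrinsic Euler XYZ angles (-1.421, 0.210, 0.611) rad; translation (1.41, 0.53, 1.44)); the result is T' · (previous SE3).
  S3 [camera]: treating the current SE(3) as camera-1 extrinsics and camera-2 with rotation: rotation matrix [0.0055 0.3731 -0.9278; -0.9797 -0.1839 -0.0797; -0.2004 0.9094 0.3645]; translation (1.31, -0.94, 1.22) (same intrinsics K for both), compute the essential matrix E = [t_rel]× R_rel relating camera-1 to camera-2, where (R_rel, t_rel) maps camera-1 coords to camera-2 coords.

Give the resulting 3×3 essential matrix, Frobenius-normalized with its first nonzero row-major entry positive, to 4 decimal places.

source (fourbar_fk): coupler pose = R=[0.8878 -0.4602 0.0000; 0.4602 0.8878 0.0000; 0.0000 0.0000 1.0000], t=(1.0204, 0.4854, 0.0000)
after S1 (invert_se3): R=[0.8878 0.4602 0.0000; -0.4602 0.8878 0.0000; 0.0000 0.0000 1.0000], t=(-1.1293, 0.0387, 0.0000)
after S2 (compose_se3): R=[0.9694 -0.1294 0.2085; -0.1846 0.1752 0.9671; -0.1617 -0.9760 0.1460], t=(0.4836, 0.6333, 2.0787)
after S3 (essential): [0.4716 -0.1443 0.0174; 0.0133 -0.6520 0.1814; -0.5257 -0.1341 0.0629]

matrix = [0.4716 -0.1443 0.0174; 0.0133 -0.6520 0.1814; -0.5257 -0.1341 0.0629]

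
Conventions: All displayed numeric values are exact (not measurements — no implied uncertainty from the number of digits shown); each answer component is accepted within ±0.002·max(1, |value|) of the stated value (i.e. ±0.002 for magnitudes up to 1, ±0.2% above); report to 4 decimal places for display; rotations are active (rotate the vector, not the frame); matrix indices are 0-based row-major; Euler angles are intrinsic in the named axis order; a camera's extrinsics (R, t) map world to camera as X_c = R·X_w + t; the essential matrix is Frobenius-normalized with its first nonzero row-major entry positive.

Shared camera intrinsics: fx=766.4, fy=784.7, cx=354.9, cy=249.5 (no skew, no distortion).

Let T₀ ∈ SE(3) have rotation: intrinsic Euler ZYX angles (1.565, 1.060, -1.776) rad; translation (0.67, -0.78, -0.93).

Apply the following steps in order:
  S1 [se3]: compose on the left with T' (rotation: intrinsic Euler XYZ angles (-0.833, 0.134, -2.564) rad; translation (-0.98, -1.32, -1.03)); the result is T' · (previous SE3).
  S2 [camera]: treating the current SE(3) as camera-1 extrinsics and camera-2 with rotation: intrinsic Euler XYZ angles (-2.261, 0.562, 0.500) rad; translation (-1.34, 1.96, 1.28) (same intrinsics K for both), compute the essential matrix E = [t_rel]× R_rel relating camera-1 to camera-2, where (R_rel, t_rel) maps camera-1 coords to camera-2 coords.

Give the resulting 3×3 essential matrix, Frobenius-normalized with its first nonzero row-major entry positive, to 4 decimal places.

matrix = [0.1219 0.4131 -0.5398; -0.3170 0.2499 -0.0435; 0.5368 -0.2174 -0.1512]

after S1 (compose_se3): R=[0.1456 -0.6918 0.7073; -0.9424 0.1206 0.3120; -0.3011 -0.7120 -0.6344], t=(-2.0826, -1.7109, -1.7741)
after S2 (essential): [0.1219 0.4131 -0.5398; -0.3170 0.2499 -0.0435; 0.5368 -0.2174 -0.1512]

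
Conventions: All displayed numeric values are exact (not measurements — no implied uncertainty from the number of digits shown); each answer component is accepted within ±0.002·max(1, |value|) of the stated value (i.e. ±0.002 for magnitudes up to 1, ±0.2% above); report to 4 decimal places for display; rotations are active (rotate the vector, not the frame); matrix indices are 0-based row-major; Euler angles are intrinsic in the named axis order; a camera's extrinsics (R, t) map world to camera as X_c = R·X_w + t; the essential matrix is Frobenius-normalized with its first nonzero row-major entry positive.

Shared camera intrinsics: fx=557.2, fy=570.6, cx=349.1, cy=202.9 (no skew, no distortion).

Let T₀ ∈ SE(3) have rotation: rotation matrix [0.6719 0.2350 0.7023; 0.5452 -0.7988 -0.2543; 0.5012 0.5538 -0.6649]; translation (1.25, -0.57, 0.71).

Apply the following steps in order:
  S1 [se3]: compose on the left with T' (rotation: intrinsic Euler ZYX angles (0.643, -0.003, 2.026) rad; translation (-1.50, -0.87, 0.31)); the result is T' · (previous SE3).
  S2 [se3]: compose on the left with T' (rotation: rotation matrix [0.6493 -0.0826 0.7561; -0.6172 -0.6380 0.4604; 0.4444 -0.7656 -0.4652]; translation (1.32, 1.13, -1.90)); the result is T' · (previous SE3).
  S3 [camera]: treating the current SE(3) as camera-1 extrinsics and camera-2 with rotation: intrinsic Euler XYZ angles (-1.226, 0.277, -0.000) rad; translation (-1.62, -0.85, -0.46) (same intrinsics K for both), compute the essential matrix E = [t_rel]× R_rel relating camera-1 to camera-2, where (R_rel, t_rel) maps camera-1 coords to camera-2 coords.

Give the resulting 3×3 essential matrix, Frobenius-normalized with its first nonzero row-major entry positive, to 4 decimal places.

after S1 (compose_se3): R=[0.9508 0.2781 0.1368; -0.1497 0.0256 0.9884; 0.2713 -0.9602 0.0660], t=(-0.2655, -0.4288, -0.5104)
after S2 (compose_se3): R=[0.8348 -0.5476 0.0571; -0.3664 -0.6301 -0.6847; 0.4109 0.5506 -0.7266], t=(0.7971, 1.3325, -1.4523)
after S3 (essential): [0.2658 0.5038 0.2764; 0.3672 -0.4641 0.3722; -0.1964 -0.1753 -0.2026]

matrix = [0.2658 0.5038 0.2764; 0.3672 -0.4641 0.3722; -0.1964 -0.1753 -0.2026]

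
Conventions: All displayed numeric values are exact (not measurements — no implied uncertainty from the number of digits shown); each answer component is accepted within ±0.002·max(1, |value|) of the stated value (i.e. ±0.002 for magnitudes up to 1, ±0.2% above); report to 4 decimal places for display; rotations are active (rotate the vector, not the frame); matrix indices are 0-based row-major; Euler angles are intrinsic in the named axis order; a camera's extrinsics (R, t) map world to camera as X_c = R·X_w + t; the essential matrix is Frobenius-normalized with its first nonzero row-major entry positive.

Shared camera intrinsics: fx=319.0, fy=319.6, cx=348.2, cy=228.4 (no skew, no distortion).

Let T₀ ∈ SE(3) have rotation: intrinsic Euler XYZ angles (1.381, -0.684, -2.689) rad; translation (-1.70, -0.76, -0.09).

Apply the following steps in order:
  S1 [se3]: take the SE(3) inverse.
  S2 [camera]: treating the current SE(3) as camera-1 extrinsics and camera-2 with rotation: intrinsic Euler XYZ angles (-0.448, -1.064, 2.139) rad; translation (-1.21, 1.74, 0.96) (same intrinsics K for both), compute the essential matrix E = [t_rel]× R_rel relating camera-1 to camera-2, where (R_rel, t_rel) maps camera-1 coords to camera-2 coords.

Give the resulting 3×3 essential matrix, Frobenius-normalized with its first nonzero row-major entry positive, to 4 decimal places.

after S1 (invert_se3): R=[-0.6970 0.4756 -0.5367; 0.3389 -0.4410 -0.8310; -0.6319 -0.7611 0.1462], t=(-0.8718, 0.1662, -1.6395)
after S2 (essential): [0.5823 -0.3738 0.1147; 0.2923 0.4664 0.2956; -0.0719 -0.3042 -0.1416]

matrix = [0.5823 -0.3738 0.1147; 0.2923 0.4664 0.2956; -0.0719 -0.3042 -0.1416]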